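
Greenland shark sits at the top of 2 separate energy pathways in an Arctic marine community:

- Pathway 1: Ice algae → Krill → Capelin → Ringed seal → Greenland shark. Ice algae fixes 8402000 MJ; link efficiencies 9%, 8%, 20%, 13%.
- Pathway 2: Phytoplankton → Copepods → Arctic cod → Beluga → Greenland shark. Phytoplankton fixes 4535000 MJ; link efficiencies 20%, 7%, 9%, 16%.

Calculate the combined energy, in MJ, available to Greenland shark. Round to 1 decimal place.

2487.1 MJ

Pathway 1: 8402000 × 0.09 × 0.08 × 0.2 × 0.13 = 1572.8544 MJ
Pathway 2: 4535000 × 0.2 × 0.07 × 0.09 × 0.16 = 914.256 MJ
Total at Greenland shark: 1572.8544 + 914.256 = 2487.1104 MJ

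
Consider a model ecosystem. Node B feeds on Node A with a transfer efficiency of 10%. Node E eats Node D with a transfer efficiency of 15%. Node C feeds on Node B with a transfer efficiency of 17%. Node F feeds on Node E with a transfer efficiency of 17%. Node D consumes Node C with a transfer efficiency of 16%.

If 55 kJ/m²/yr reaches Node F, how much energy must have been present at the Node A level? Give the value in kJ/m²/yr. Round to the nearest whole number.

Cumulative transfer efficiency: 0.1 × 0.17 × 0.16 × 0.15 × 0.17 = 0.00006936
Node A energy = 55 / 0.00006936 = 792964 kJ/m²/yr

792964 kJ/m²/yr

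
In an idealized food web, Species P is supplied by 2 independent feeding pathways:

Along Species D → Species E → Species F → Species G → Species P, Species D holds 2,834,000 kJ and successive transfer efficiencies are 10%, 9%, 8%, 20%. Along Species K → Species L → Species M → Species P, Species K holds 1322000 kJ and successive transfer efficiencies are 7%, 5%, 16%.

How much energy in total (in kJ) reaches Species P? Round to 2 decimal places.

1148.42 kJ

Via Species D: 2834000 × 0.1 × 0.09 × 0.08 × 0.2 = 408.096 kJ
Via Species K: 1322000 × 0.07 × 0.05 × 0.16 = 740.32 kJ
Total at Species P: 408.096 + 740.32 = 1148.416 kJ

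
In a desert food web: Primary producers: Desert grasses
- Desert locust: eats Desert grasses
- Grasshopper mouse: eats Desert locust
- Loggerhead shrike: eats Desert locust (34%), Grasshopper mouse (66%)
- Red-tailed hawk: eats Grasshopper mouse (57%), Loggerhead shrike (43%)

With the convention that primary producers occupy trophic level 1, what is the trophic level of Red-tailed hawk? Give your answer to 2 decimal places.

Desert locust: 1 + 1 = 2
Grasshopper mouse: 1 + 2 = 3
Loggerhead shrike: 1 + (0.34×2 + 0.66×3) = 3.66
Red-tailed hawk: 1 + (0.57×3 + 0.43×3.66) = 4.2838

4.28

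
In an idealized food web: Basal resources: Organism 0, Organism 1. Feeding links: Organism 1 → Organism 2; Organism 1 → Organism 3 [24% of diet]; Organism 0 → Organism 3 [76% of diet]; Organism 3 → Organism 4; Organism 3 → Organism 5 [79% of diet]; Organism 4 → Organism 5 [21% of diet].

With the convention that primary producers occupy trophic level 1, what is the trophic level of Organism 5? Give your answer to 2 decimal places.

Organism 2: 1 + 1 = 2
Organism 3: 1 + (0.24×1 + 0.76×1) = 2
Organism 4: 1 + 2 = 3
Organism 5: 1 + (0.79×2 + 0.21×3) = 3.21

3.21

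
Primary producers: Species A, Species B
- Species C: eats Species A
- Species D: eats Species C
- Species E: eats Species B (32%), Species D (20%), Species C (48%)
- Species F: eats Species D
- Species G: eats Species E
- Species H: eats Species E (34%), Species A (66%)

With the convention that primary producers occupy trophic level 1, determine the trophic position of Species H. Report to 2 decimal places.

Species C: 1 + 1 = 2
Species D: 1 + 2 = 3
Species E: 1 + (0.32×1 + 0.2×3 + 0.48×2) = 2.88
Species F: 1 + 3 = 4
Species G: 1 + 2.88 = 3.88
Species H: 1 + (0.34×2.88 + 0.66×1) = 2.6392

2.64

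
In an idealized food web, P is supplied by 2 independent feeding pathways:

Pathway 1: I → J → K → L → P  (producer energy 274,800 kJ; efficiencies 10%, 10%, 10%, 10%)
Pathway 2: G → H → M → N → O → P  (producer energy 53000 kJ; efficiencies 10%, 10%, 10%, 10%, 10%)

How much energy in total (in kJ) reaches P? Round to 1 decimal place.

28.0 kJ

Pathway 1: 274800 × 0.1 × 0.1 × 0.1 × 0.1 = 27.48 kJ
Pathway 2: 53000 × 0.1 × 0.1 × 0.1 × 0.1 × 0.1 = 0.53 kJ
Total at P: 27.48 + 0.53 = 28.01 kJ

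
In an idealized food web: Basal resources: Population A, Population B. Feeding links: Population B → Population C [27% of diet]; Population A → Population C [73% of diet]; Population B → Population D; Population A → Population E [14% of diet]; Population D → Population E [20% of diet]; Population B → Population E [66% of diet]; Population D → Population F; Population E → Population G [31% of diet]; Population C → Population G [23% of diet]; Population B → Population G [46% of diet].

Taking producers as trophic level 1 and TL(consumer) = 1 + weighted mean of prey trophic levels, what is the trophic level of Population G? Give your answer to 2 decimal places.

Population C: 1 + (0.27×1 + 0.73×1) = 2
Population D: 1 + 1 = 2
Population E: 1 + (0.14×1 + 0.2×2 + 0.66×1) = 2.2
Population F: 1 + 2 = 3
Population G: 1 + (0.31×2.2 + 0.23×2 + 0.46×1) = 2.602

2.60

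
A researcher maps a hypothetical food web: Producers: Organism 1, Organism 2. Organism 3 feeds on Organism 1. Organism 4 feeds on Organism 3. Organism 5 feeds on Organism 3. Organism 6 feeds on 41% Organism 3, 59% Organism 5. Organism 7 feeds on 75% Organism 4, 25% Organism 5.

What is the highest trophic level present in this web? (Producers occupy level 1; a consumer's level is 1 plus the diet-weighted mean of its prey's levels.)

Organism 3: 1 + 1 = 2
Organism 4: 1 + 2 = 3
Organism 5: 1 + 2 = 3
Organism 6: 1 + (0.41×2 + 0.59×3) = 3.59
Organism 7: 1 + (0.75×3 + 0.25×3) = 4

4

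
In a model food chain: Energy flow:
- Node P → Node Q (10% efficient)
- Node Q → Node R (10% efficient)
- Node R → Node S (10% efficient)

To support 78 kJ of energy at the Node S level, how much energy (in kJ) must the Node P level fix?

Cumulative transfer efficiency: 0.1 × 0.1 × 0.1 = 0.001
Node P energy = 78 / 0.001 = 78000 kJ

78000 kJ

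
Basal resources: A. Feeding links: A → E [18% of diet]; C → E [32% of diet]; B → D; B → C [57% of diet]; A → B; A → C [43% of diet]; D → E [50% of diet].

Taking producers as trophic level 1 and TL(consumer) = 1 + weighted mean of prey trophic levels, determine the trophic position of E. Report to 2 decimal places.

3.50

B: 1 + 1 = 2
C: 1 + (0.57×2 + 0.43×1) = 2.57
D: 1 + 2 = 3
E: 1 + (0.5×3 + 0.18×1 + 0.32×2.57) = 3.5024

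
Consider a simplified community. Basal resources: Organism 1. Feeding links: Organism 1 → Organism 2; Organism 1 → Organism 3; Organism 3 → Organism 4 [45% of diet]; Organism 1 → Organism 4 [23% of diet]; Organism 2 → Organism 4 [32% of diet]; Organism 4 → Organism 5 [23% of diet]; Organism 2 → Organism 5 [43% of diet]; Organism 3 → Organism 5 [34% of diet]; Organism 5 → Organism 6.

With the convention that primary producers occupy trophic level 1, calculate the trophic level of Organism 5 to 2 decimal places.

Organism 2: 1 + 1 = 2
Organism 3: 1 + 1 = 2
Organism 4: 1 + (0.45×2 + 0.23×1 + 0.32×2) = 2.77
Organism 5: 1 + (0.23×2.77 + 0.43×2 + 0.34×2) = 3.1771
Organism 6: 1 + 3.1771 = 4.1771

3.18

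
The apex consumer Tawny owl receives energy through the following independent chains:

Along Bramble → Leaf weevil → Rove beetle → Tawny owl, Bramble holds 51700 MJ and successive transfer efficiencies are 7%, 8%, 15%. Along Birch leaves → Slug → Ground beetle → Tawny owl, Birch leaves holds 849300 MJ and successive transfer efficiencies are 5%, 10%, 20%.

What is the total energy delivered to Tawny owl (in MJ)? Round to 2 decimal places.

892.73 MJ

Via Bramble: 51700 × 0.07 × 0.08 × 0.15 = 43.428 MJ
Via Birch leaves: 849300 × 0.05 × 0.1 × 0.2 = 849.3 MJ
Total at Tawny owl: 43.428 + 849.3 = 892.728 MJ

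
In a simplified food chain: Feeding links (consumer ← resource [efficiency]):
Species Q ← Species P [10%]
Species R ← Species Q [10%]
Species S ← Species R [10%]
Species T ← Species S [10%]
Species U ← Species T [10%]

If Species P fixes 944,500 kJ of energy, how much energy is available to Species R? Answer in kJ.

9445 kJ

Species Q: 944500 × 0.1 = 94450 kJ
Species R: 94450 × 0.1 = 9445 kJ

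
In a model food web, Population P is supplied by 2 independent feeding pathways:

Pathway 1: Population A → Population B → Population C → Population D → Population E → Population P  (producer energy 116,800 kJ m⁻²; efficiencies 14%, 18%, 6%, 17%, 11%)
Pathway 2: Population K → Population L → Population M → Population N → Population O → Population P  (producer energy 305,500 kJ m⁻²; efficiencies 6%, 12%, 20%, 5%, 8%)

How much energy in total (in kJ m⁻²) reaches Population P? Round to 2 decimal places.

5.06 kJ m⁻²

Pathway 1: 116800 × 0.14 × 0.18 × 0.06 × 0.17 × 0.11 = 3.30244992 kJ m⁻²
Pathway 2: 305500 × 0.06 × 0.12 × 0.2 × 0.05 × 0.08 = 1.75968 kJ m⁻²
Total at Population P: 3.30244992 + 1.75968 = 5.06212992 kJ m⁻²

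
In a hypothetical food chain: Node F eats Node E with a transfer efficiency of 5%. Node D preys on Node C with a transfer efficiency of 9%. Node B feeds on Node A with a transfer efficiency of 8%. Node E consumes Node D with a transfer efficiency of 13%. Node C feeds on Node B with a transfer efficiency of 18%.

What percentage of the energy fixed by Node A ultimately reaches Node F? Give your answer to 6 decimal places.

0.000842%

Product of link efficiencies: 0.08 × 0.18 × 0.09 × 0.13 × 0.05 = 0.000008424
As a percentage: 0.000008424 × 100 = 0.000842%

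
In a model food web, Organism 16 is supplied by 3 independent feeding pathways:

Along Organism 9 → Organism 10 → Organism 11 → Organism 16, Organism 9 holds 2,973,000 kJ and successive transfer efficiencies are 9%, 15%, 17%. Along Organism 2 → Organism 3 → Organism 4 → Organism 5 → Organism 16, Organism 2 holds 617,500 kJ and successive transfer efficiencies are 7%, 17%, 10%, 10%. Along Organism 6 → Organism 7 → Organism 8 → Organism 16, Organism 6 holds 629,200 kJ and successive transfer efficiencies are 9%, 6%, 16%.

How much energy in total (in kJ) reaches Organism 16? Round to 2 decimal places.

7440.15 kJ

Via Organism 9: 2973000 × 0.09 × 0.15 × 0.17 = 6823.035 kJ
Via Organism 2: 617500 × 0.07 × 0.17 × 0.1 × 0.1 = 73.4825 kJ
Via Organism 6: 629200 × 0.09 × 0.06 × 0.16 = 543.6288 kJ
Total at Organism 16: 6823.035 + 73.4825 + 543.6288 = 7440.1463 kJ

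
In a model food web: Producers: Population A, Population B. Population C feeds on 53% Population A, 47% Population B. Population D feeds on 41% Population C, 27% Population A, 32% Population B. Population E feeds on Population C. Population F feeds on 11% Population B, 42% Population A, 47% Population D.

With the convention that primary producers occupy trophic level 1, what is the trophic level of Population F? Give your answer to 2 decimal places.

Population C: 1 + (0.53×1 + 0.47×1) = 2
Population D: 1 + (0.41×2 + 0.27×1 + 0.32×1) = 2.41
Population E: 1 + 2 = 3
Population F: 1 + (0.11×1 + 0.42×1 + 0.47×2.41) = 2.6627

2.66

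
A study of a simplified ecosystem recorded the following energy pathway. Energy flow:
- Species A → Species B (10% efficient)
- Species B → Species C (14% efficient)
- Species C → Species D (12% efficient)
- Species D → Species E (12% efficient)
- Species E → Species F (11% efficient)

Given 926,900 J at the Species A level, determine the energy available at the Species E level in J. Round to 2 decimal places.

Species B: 926900 × 0.1 = 92690 J
Species C: 92690 × 0.14 = 12976.6 J
Species D: 12976.6 × 0.12 = 1557.192 J
Species E: 1557.192 × 0.12 = 186.86304 J

186.86 J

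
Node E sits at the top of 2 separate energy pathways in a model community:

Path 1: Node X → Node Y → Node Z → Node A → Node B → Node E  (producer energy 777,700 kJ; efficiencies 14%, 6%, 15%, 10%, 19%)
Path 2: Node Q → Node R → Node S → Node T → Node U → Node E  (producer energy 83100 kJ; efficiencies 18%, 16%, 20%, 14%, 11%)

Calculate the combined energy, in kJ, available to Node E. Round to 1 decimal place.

Path 1: 777700 × 0.14 × 0.06 × 0.15 × 0.1 × 0.19 = 18.618138 kJ
Path 2: 83100 × 0.18 × 0.16 × 0.2 × 0.14 × 0.11 = 7.3713024 kJ
Total at Node E: 18.618138 + 7.3713024 = 25.9894404 kJ

26.0 kJ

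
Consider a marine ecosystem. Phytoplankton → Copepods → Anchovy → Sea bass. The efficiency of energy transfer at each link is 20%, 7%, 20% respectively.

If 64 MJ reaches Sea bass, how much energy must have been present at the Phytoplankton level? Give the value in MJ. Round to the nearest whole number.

22857 MJ

Cumulative transfer efficiency: 0.2 × 0.07 × 0.2 = 0.0028
Phytoplankton energy = 64 / 0.0028 = 22857 MJ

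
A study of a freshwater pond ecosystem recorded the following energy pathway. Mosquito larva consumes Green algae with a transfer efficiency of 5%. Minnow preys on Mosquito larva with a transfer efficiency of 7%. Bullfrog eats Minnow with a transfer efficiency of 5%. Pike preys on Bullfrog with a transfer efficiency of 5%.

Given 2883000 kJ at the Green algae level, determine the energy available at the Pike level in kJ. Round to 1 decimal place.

Mosquito larva: 2883000 × 0.05 = 144150 kJ
Minnow: 144150 × 0.07 = 10090.5 kJ
Bullfrog: 10090.5 × 0.05 = 504.525 kJ
Pike: 504.525 × 0.05 = 25.22625 kJ

25.2 kJ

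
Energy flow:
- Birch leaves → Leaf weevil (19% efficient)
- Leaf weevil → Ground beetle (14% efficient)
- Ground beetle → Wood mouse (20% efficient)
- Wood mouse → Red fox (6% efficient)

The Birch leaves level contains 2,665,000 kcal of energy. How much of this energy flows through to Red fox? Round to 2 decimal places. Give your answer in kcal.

Leaf weevil: 2665000 × 0.19 = 506350 kcal
Ground beetle: 506350 × 0.14 = 70889 kcal
Wood mouse: 70889 × 0.2 = 14177.8 kcal
Red fox: 14177.8 × 0.06 = 850.668 kcal

850.67 kcal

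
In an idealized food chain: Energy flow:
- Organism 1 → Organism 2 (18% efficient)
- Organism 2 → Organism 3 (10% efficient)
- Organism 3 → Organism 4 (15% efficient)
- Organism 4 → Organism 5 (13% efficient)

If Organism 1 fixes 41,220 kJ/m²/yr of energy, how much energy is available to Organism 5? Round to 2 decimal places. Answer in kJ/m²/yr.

Organism 2: 41220 × 0.18 = 7419.6 kJ/m²/yr
Organism 3: 7419.6 × 0.1 = 741.96 kJ/m²/yr
Organism 4: 741.96 × 0.15 = 111.294 kJ/m²/yr
Organism 5: 111.294 × 0.13 = 14.46822 kJ/m²/yr

14.47 kJ/m²/yr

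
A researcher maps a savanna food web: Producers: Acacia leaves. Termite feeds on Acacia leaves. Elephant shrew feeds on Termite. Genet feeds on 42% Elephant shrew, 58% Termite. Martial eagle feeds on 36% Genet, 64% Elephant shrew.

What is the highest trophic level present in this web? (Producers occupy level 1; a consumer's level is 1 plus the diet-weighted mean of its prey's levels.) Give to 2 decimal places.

4.15

Termite: 1 + 1 = 2
Elephant shrew: 1 + 2 = 3
Genet: 1 + (0.42×3 + 0.58×2) = 3.42
Martial eagle: 1 + (0.36×3.42 + 0.64×3) = 4.1512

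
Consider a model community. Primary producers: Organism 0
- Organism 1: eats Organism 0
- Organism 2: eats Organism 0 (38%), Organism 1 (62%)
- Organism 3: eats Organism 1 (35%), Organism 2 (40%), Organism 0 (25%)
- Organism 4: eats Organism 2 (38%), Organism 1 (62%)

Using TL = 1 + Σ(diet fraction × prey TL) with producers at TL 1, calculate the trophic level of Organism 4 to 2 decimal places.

Organism 1: 1 + 1 = 2
Organism 2: 1 + (0.38×1 + 0.62×2) = 2.62
Organism 3: 1 + (0.35×2 + 0.4×2.62 + 0.25×1) = 2.998
Organism 4: 1 + (0.38×2.62 + 0.62×2) = 3.2356

3.24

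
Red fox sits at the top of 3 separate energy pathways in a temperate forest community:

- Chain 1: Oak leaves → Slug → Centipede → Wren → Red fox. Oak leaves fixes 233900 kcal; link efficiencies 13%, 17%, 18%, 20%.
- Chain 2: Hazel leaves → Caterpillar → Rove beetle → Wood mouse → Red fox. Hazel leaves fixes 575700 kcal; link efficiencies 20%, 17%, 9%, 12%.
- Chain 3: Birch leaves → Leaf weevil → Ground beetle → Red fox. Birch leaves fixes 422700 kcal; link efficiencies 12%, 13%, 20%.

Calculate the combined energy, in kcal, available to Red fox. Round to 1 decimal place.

Chain 1: 233900 × 0.13 × 0.17 × 0.18 × 0.2 = 186.09084 kcal
Chain 2: 575700 × 0.2 × 0.17 × 0.09 × 0.12 = 211.39704 kcal
Chain 3: 422700 × 0.12 × 0.13 × 0.2 = 1318.824 kcal
Total at Red fox: 186.09084 + 211.39704 + 1318.824 = 1716.31188 kcal

1716.3 kcal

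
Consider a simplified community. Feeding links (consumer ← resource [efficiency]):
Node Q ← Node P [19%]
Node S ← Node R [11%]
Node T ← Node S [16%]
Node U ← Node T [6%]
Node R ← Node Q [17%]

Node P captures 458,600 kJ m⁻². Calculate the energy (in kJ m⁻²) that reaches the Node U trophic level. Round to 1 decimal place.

Node Q: 458600 × 0.19 = 87134 kJ m⁻²
Node R: 87134 × 0.17 = 14812.78 kJ m⁻²
Node S: 14812.78 × 0.11 = 1629.4058 kJ m⁻²
Node T: 1629.4058 × 0.16 = 260.704928 kJ m⁻²
Node U: 260.704928 × 0.06 = 15.64229568 kJ m⁻²

15.6 kJ m⁻²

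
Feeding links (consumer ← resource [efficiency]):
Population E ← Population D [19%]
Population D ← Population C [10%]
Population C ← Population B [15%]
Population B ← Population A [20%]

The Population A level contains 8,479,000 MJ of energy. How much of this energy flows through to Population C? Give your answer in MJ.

Population B: 8479000 × 0.2 = 1695800 MJ
Population C: 1695800 × 0.15 = 254370 MJ

254370 MJ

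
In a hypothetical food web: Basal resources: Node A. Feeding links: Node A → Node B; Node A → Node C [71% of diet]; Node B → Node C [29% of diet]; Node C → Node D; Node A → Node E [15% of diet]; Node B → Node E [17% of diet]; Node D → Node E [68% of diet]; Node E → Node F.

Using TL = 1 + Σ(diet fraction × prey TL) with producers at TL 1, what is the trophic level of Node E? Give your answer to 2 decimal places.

Node B: 1 + 1 = 2
Node C: 1 + (0.71×1 + 0.29×2) = 2.29
Node D: 1 + 2.29 = 3.29
Node E: 1 + (0.15×1 + 0.17×2 + 0.68×3.29) = 3.7272
Node F: 1 + 3.7272 = 4.7272

3.73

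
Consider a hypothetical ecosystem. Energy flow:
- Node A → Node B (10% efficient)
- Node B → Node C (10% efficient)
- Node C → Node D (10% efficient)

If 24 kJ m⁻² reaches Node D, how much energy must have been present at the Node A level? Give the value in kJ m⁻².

24000 kJ m⁻²

Cumulative transfer efficiency: 0.1 × 0.1 × 0.1 = 0.001
Node A energy = 24 / 0.001 = 24000 kJ m⁻²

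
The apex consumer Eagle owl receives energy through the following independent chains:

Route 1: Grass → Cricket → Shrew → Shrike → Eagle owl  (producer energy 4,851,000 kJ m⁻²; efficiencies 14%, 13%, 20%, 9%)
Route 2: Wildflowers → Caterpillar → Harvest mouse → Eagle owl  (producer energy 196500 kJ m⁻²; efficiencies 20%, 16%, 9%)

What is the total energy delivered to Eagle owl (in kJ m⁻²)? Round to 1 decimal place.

2155.1 kJ m⁻²

Route 1: 4851000 × 0.14 × 0.13 × 0.2 × 0.09 = 1589.1876 kJ m⁻²
Route 2: 196500 × 0.2 × 0.16 × 0.09 = 565.92 kJ m⁻²
Total at Eagle owl: 1589.1876 + 565.92 = 2155.1076 kJ m⁻²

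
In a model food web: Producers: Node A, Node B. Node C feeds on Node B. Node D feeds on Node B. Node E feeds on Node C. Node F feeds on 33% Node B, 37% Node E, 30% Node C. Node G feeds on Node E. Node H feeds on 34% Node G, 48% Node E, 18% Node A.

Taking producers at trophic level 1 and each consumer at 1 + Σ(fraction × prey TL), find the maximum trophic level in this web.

Node C: 1 + 1 = 2
Node D: 1 + 1 = 2
Node E: 1 + 2 = 3
Node F: 1 + (0.33×1 + 0.37×3 + 0.3×2) = 3.04
Node G: 1 + 3 = 4
Node H: 1 + (0.34×4 + 0.48×3 + 0.18×1) = 3.98

4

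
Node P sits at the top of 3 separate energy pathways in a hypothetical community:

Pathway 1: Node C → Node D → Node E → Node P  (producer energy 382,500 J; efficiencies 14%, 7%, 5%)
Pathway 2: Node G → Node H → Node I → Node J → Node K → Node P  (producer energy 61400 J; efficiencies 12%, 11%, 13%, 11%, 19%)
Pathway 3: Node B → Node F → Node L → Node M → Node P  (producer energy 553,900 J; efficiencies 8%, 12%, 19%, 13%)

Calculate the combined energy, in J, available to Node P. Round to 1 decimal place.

Pathway 1: 382500 × 0.14 × 0.07 × 0.05 = 187.425 J
Pathway 2: 61400 × 0.12 × 0.11 × 0.13 × 0.11 × 0.19 = 2.20207416 J
Pathway 3: 553900 × 0.08 × 0.12 × 0.19 × 0.13 = 131.340768 J
Total at Node P: 187.425 + 2.20207416 + 131.340768 = 320.96784216 J

321.0 J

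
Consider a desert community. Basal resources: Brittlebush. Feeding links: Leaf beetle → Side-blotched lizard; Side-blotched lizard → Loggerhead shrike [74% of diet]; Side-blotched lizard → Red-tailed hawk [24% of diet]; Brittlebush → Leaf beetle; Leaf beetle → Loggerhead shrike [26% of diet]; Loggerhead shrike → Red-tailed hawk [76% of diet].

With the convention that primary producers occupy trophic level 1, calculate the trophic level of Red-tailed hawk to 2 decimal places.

4.56

Leaf beetle: 1 + 1 = 2
Side-blotched lizard: 1 + 2 = 3
Loggerhead shrike: 1 + (0.26×2 + 0.74×3) = 3.74
Red-tailed hawk: 1 + (0.24×3 + 0.76×3.74) = 4.5624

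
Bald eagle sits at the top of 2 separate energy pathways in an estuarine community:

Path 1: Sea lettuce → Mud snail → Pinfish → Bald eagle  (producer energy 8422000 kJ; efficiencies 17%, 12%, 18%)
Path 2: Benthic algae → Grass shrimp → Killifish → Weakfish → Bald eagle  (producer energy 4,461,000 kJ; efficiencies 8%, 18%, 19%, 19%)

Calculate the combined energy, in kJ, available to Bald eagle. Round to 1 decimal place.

33244.6 kJ

Path 1: 8422000 × 0.17 × 0.12 × 0.18 = 30925.584 kJ
Path 2: 4461000 × 0.08 × 0.18 × 0.19 × 0.19 = 2319.00624 kJ
Total at Bald eagle: 30925.584 + 2319.00624 = 33244.59024 kJ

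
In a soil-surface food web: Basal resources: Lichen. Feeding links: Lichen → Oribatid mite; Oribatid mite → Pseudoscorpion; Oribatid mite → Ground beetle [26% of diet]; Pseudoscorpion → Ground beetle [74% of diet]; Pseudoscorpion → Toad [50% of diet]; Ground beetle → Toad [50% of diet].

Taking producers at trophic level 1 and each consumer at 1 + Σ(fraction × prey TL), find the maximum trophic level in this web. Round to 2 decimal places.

Oribatid mite: 1 + 1 = 2
Pseudoscorpion: 1 + 2 = 3
Ground beetle: 1 + (0.26×2 + 0.74×3) = 3.74
Toad: 1 + (0.5×3 + 0.5×3.74) = 4.37

4.37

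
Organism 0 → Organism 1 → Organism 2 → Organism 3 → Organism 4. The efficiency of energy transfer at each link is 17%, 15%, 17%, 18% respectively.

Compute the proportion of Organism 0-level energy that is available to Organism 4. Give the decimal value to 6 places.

0.000780

Product of link efficiencies: 0.17 × 0.15 × 0.17 × 0.18 = 0.0007803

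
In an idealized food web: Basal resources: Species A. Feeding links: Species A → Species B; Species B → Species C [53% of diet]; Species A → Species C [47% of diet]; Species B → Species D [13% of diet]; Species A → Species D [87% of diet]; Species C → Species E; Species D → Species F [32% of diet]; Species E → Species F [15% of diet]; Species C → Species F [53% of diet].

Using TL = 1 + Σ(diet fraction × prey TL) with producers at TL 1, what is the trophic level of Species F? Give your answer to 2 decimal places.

3.55

Species B: 1 + 1 = 2
Species C: 1 + (0.53×2 + 0.47×1) = 2.53
Species D: 1 + (0.13×2 + 0.87×1) = 2.13
Species E: 1 + 2.53 = 3.53
Species F: 1 + (0.32×2.13 + 0.15×3.53 + 0.53×2.53) = 3.552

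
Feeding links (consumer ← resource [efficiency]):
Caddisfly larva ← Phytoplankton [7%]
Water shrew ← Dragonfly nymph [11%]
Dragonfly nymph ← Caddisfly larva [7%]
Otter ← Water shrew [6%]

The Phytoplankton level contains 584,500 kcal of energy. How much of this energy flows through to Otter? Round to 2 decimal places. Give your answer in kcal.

18.90 kcal

Caddisfly larva: 584500 × 0.07 = 40915 kcal
Dragonfly nymph: 40915 × 0.07 = 2864.05 kcal
Water shrew: 2864.05 × 0.11 = 315.0455 kcal
Otter: 315.0455 × 0.06 = 18.90273 kcal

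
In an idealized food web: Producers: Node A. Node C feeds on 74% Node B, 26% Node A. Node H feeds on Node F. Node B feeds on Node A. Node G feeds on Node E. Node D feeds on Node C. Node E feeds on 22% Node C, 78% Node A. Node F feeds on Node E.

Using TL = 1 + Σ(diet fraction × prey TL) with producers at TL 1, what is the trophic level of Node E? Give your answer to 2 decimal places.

2.38

Node B: 1 + 1 = 2
Node C: 1 + (0.74×2 + 0.26×1) = 2.74
Node D: 1 + 2.74 = 3.74
Node E: 1 + (0.22×2.74 + 0.78×1) = 2.3828
Node F: 1 + 2.3828 = 3.3828
Node G: 1 + 2.3828 = 3.3828
Node H: 1 + 3.3828 = 4.3828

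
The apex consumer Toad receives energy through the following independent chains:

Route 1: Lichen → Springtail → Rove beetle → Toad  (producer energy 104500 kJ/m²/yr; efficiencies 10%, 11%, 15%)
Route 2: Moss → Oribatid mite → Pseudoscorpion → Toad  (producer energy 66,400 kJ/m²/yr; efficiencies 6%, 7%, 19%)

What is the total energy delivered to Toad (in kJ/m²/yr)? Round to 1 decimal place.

225.4 kJ/m²/yr

Route 1: 104500 × 0.1 × 0.11 × 0.15 = 172.425 kJ/m²/yr
Route 2: 66400 × 0.06 × 0.07 × 0.19 = 52.9872 kJ/m²/yr
Total at Toad: 172.425 + 52.9872 = 225.4122 kJ/m²/yr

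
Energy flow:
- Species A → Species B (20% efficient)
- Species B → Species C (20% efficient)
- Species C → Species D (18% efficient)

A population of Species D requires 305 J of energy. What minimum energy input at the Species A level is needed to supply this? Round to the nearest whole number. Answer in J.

42361 J

Cumulative transfer efficiency: 0.2 × 0.2 × 0.18 = 0.0072
Species A energy = 305 / 0.0072 = 42361 J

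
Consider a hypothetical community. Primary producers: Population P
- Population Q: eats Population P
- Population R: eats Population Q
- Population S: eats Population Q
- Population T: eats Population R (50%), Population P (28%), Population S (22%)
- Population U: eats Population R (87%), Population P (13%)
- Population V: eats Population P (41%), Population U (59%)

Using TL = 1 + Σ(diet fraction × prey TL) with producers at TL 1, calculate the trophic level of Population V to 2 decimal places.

3.62

Population Q: 1 + 1 = 2
Population R: 1 + 2 = 3
Population S: 1 + 2 = 3
Population T: 1 + (0.5×3 + 0.28×1 + 0.22×3) = 3.44
Population U: 1 + (0.87×3 + 0.13×1) = 3.74
Population V: 1 + (0.41×1 + 0.59×3.74) = 3.6166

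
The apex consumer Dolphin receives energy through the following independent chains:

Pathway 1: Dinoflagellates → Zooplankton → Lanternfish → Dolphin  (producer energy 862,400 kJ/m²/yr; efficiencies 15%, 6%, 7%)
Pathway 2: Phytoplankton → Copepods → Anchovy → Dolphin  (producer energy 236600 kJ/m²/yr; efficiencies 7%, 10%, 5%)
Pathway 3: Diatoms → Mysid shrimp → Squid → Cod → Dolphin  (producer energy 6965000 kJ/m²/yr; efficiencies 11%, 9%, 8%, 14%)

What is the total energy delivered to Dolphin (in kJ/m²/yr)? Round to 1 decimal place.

Pathway 1: 862400 × 0.15 × 0.06 × 0.07 = 543.312 kJ/m²/yr
Pathway 2: 236600 × 0.07 × 0.1 × 0.05 = 82.81 kJ/m²/yr
Pathway 3: 6965000 × 0.11 × 0.09 × 0.08 × 0.14 = 772.2792 kJ/m²/yr
Total at Dolphin: 543.312 + 82.81 + 772.2792 = 1398.4012 kJ/m²/yr

1398.4 kJ/m²/yr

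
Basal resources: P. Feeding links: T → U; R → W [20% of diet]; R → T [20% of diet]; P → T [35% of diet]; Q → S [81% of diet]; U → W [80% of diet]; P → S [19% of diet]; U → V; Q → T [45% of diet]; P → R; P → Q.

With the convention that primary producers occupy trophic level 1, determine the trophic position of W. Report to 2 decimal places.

4.32

Q: 1 + 1 = 2
R: 1 + 1 = 2
S: 1 + (0.19×1 + 0.81×2) = 2.81
T: 1 + (0.45×2 + 0.35×1 + 0.2×2) = 2.65
U: 1 + 2.65 = 3.65
V: 1 + 3.65 = 4.65
W: 1 + (0.8×3.65 + 0.2×2) = 4.32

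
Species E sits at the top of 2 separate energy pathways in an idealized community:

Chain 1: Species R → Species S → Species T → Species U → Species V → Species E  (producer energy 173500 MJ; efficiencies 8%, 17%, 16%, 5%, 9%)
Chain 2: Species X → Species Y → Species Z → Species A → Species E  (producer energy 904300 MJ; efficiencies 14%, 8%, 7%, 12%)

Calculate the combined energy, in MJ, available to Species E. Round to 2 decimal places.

Chain 1: 173500 × 0.08 × 0.17 × 0.16 × 0.05 × 0.09 = 1.698912 MJ
Chain 2: 904300 × 0.14 × 0.08 × 0.07 × 0.12 = 85.076544 MJ
Total at Species E: 1.698912 + 85.076544 = 86.775456 MJ

86.78 MJ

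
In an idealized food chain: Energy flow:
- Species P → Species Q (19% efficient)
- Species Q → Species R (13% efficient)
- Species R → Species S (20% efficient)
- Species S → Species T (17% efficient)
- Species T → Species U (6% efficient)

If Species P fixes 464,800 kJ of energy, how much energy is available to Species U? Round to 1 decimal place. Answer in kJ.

23.4 kJ

Species Q: 464800 × 0.19 = 88312 kJ
Species R: 88312 × 0.13 = 11480.56 kJ
Species S: 11480.56 × 0.2 = 2296.112 kJ
Species T: 2296.112 × 0.17 = 390.33904 kJ
Species U: 390.33904 × 0.06 = 23.4203424 kJ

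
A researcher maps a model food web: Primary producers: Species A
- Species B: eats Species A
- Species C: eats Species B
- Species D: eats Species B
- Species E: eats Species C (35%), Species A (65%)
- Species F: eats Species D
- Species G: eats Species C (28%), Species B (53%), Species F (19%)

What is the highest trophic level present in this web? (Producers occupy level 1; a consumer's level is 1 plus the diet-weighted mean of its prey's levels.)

4

Species B: 1 + 1 = 2
Species C: 1 + 2 = 3
Species D: 1 + 2 = 3
Species E: 1 + (0.35×3 + 0.65×1) = 2.7
Species F: 1 + 3 = 4
Species G: 1 + (0.28×3 + 0.53×2 + 0.19×4) = 3.66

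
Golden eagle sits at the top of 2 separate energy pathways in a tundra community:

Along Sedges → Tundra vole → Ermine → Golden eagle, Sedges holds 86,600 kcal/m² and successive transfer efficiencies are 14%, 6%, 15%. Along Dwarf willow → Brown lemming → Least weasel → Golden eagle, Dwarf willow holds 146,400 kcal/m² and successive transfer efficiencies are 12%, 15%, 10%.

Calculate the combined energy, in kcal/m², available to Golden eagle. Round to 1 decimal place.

372.6 kcal/m²

Via Sedges: 86600 × 0.14 × 0.06 × 0.15 = 109.116 kcal/m²
Via Dwarf willow: 146400 × 0.12 × 0.15 × 0.1 = 263.52 kcal/m²
Total at Golden eagle: 109.116 + 263.52 = 372.636 kcal/m²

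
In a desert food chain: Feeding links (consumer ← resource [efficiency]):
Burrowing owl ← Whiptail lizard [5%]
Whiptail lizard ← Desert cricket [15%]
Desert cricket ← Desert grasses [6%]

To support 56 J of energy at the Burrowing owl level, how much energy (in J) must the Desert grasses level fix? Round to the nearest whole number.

124444 J

Cumulative transfer efficiency: 0.06 × 0.15 × 0.05 = 0.00045
Desert grasses energy = 56 / 0.00045 = 124444 J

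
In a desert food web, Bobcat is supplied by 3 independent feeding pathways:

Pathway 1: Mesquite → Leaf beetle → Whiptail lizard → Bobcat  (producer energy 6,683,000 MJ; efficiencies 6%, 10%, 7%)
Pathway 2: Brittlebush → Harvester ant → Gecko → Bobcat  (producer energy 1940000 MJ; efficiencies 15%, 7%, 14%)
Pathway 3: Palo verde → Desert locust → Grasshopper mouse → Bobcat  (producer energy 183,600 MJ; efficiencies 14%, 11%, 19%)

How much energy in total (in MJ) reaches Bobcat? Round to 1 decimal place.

6195.9 MJ

Pathway 1: 6683000 × 0.06 × 0.1 × 0.07 = 2806.86 MJ
Pathway 2: 1940000 × 0.15 × 0.07 × 0.14 = 2851.8 MJ
Pathway 3: 183600 × 0.14 × 0.11 × 0.19 = 537.2136 MJ
Total at Bobcat: 2806.86 + 2851.8 + 537.2136 = 6195.8736 MJ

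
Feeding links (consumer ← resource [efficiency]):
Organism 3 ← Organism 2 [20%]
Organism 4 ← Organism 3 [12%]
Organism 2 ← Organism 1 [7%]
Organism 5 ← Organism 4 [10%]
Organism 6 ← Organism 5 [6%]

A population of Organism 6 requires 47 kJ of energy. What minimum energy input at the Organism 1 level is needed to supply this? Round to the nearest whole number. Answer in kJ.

4662698 kJ

Cumulative transfer efficiency: 0.07 × 0.2 × 0.12 × 0.1 × 0.06 = 0.00001008
Organism 1 energy = 47 / 0.00001008 = 4662698 kJ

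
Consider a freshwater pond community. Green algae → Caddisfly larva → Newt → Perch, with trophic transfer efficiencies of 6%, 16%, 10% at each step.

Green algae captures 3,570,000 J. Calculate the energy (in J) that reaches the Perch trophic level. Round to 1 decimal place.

3427.2 J

Caddisfly larva: 3570000 × 0.06 = 214200 J
Newt: 214200 × 0.16 = 34272 J
Perch: 34272 × 0.1 = 3427.2 J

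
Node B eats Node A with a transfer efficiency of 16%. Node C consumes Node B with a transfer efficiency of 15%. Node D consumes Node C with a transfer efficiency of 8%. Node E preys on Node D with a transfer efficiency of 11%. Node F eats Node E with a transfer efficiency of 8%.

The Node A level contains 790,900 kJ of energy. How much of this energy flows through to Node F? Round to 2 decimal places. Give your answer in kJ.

Node B: 790900 × 0.16 = 126544 kJ
Node C: 126544 × 0.15 = 18981.6 kJ
Node D: 18981.6 × 0.08 = 1518.528 kJ
Node E: 1518.528 × 0.11 = 167.03808 kJ
Node F: 167.03808 × 0.08 = 13.3630464 kJ

13.36 kJ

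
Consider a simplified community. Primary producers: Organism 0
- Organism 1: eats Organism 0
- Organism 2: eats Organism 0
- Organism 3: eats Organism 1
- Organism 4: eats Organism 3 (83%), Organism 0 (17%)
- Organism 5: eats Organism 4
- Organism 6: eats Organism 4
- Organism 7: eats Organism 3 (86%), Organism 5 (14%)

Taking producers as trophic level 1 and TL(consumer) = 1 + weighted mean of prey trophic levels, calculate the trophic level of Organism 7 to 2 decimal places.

4.23

Organism 1: 1 + 1 = 2
Organism 2: 1 + 1 = 2
Organism 3: 1 + 2 = 3
Organism 4: 1 + (0.83×3 + 0.17×1) = 3.66
Organism 5: 1 + 3.66 = 4.66
Organism 6: 1 + 3.66 = 4.66
Organism 7: 1 + (0.86×3 + 0.14×4.66) = 4.2324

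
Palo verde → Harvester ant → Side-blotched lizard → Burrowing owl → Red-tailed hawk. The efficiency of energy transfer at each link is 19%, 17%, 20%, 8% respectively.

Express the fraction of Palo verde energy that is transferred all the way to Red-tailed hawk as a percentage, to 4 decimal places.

Product of link efficiencies: 0.19 × 0.17 × 0.2 × 0.08 = 0.0005168
As a percentage: 0.0005168 × 100 = 0.0517%

0.0517%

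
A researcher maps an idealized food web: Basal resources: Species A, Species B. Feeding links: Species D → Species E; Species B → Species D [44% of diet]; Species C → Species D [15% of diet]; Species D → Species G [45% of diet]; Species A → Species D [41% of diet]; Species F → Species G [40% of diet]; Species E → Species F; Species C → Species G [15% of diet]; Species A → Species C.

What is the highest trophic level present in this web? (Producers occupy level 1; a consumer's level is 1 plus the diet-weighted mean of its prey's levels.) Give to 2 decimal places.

Species C: 1 + 1 = 2
Species D: 1 + (0.44×1 + 0.41×1 + 0.15×2) = 2.15
Species E: 1 + 2.15 = 3.15
Species F: 1 + 3.15 = 4.15
Species G: 1 + (0.45×2.15 + 0.15×2 + 0.4×4.15) = 3.9275

4.15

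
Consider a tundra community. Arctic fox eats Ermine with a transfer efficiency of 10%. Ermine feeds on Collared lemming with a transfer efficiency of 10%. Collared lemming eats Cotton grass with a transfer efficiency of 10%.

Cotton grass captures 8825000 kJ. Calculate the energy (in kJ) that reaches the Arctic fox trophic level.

8825 kJ

Collared lemming: 8825000 × 0.1 = 882500 kJ
Ermine: 882500 × 0.1 = 88250 kJ
Arctic fox: 88250 × 0.1 = 8825 kJ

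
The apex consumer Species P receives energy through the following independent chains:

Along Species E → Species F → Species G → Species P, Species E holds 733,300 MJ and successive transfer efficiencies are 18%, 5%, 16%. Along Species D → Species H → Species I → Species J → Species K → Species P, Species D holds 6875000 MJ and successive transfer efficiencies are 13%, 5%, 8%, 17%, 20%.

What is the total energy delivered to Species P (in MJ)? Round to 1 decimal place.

1177.5 MJ

Via Species E: 733300 × 0.18 × 0.05 × 0.16 = 1055.952 MJ
Via Species D: 6875000 × 0.13 × 0.05 × 0.08 × 0.17 × 0.2 = 121.55 MJ
Total at Species P: 1055.952 + 121.55 = 1177.502 MJ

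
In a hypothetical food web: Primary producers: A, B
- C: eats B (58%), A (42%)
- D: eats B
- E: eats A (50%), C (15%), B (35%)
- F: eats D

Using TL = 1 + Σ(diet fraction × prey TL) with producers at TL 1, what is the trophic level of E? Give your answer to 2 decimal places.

2.15

C: 1 + (0.58×1 + 0.42×1) = 2
D: 1 + 1 = 2
E: 1 + (0.5×1 + 0.15×2 + 0.35×1) = 2.15
F: 1 + 2 = 3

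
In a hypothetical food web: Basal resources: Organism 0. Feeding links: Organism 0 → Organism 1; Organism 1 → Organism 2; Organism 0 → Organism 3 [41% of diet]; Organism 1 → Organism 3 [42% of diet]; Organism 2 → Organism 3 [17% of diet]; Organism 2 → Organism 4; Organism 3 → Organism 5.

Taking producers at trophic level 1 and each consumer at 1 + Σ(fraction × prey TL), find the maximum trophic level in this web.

Organism 1: 1 + 1 = 2
Organism 2: 1 + 2 = 3
Organism 3: 1 + (0.41×1 + 0.42×2 + 0.17×3) = 2.76
Organism 4: 1 + 3 = 4
Organism 5: 1 + 2.76 = 3.76

4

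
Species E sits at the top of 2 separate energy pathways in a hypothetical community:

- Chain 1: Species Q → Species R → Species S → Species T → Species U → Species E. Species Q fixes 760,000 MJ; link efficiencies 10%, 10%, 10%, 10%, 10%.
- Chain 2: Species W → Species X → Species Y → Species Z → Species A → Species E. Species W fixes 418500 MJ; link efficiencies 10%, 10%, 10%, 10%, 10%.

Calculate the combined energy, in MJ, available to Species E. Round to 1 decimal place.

Chain 1: 760000 × 0.1 × 0.1 × 0.1 × 0.1 × 0.1 = 7.6 MJ
Chain 2: 418500 × 0.1 × 0.1 × 0.1 × 0.1 × 0.1 = 4.185 MJ
Total at Species E: 7.6 + 4.185 = 11.785 MJ

11.8 MJ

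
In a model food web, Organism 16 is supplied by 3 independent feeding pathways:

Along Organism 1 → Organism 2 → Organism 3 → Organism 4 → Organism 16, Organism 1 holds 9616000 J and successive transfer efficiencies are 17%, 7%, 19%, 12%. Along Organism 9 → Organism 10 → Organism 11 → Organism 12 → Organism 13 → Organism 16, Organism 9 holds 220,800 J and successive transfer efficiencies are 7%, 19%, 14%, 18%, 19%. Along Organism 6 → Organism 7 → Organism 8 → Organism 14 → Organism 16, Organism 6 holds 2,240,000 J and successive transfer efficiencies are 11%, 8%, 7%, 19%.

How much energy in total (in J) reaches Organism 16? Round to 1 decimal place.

Via Organism 1: 9616000 × 0.17 × 0.07 × 0.19 × 0.12 = 2609.01312 J
Via Organism 9: 220800 × 0.07 × 0.19 × 0.14 × 0.18 × 0.19 = 14.06063232 J
Via Organism 6: 2240000 × 0.11 × 0.08 × 0.07 × 0.19 = 262.1696 J
Total at Organism 16: 2609.01312 + 14.06063232 + 262.1696 = 2885.24335232 J

2885.2 J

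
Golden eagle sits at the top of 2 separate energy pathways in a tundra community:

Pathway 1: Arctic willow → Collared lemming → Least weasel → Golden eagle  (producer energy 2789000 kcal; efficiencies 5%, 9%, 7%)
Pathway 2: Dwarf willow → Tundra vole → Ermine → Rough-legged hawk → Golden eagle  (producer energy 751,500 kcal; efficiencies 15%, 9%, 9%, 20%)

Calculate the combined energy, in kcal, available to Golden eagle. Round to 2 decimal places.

1061.15 kcal

Pathway 1: 2789000 × 0.05 × 0.09 × 0.07 = 878.535 kcal
Pathway 2: 751500 × 0.15 × 0.09 × 0.09 × 0.2 = 182.6145 kcal
Total at Golden eagle: 878.535 + 182.6145 = 1061.1495 kcal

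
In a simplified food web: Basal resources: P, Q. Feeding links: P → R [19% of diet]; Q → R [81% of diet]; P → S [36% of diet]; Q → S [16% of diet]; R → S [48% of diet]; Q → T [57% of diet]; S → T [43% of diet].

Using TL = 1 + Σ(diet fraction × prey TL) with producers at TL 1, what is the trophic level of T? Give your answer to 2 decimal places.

2.64

R: 1 + (0.19×1 + 0.81×1) = 2
S: 1 + (0.36×1 + 0.16×1 + 0.48×2) = 2.48
T: 1 + (0.57×1 + 0.43×2.48) = 2.6364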